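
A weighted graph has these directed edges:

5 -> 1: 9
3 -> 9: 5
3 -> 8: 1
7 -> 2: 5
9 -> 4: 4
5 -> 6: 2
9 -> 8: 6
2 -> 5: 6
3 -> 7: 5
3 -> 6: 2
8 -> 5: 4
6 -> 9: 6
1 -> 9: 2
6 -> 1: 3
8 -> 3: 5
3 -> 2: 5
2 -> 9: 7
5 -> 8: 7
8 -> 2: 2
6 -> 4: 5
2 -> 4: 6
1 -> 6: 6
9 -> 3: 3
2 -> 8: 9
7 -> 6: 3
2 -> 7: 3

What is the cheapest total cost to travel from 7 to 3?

Running Dijkstra from 7:
7: 0
6: 3  (via 7)
2: 5  (via 7)
1: 6  (via 6)
4: 8  (via 6)
9: 8  (via 1)
3: 11  (via 9)
Shortest route: 7–6–1–9–3 = 11.

11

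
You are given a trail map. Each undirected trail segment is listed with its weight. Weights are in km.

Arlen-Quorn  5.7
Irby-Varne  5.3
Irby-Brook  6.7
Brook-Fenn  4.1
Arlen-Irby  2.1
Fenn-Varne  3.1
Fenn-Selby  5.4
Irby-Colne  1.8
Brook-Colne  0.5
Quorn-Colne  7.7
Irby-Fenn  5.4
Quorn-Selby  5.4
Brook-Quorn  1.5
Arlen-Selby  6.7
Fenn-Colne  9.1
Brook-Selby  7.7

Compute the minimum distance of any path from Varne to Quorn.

Enumerating some paths:
Varne - Fenn - Irby - Colne - Brook - Quorn: 3.1+5.4+1.8+0.5+1.5 = 12.3
Varne - Irby - Colne - Brook - Quorn: 5.3+1.8+0.5+1.5 = 9.1
Varne - Fenn - Brook - Quorn: 3.1+4.1+1.5 = 8.7
Cheapest is Varne - Fenn - Brook - Quorn at 8.7 km.

8.7 km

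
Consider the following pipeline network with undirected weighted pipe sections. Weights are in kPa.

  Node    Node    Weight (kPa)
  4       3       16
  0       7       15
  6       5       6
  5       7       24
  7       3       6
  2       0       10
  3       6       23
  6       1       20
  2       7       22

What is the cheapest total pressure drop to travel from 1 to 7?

Running Dijkstra from 1:
1: 0
6: 20  (via 1)
5: 26  (via 6)
3: 43  (via 6)
7: 49  (via 3)
Shortest route: 1–6–3–7 = 49 kPa.

49 kPa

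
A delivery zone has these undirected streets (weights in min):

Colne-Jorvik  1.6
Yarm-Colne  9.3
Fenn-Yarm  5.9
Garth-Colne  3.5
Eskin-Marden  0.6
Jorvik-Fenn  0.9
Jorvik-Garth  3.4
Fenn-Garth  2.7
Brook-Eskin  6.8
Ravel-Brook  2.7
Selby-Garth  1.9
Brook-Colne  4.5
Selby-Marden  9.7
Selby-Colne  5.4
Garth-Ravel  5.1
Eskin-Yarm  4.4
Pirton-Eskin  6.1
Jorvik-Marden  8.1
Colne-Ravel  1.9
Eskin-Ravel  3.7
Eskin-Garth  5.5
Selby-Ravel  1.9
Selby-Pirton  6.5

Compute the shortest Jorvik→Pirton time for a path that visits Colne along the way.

11.9 min

Best Jorvik to Colne: Jorvik → Colne costing 1.6
Best Colne to Pirton: Colne → Ravel → Selby → Pirton costing 10.3
Total via Colne: 1.6 + 10.3 = 11.9 min.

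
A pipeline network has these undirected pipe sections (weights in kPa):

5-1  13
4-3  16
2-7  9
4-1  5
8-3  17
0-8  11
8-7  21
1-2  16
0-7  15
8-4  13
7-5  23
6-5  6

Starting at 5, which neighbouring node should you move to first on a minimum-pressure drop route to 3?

Compare a few routes:
5–7–0–8–3: 23+15+11+17 = 66
5–1–4–8–3: 13+5+13+17 = 48
5–1–4–3: 13+5+16 = 34
5–7–8–3: 23+21+17 = 61
Cheapest is 5–1–4–3 at 34 kPa.
So from 5 the first move is to 1.

1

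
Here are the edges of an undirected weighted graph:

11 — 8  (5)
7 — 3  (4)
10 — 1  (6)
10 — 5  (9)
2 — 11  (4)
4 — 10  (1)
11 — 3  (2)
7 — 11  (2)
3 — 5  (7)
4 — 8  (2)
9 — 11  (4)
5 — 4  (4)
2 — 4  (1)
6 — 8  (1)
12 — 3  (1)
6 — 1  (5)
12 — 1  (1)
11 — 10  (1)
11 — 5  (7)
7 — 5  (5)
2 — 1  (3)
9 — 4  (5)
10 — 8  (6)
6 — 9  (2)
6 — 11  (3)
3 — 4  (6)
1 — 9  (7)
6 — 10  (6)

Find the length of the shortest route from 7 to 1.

Shortest distances from 7:
7: 0
11: 2  (via 7)
10: 3  (via 11)
3: 4  (via 7)
4: 4  (via 10)
2: 5  (via 4)
5: 5  (via 7)
6: 5  (via 11)
12: 5  (via 3)
1: 6  (via 12)
Shortest route: 7–3–12–1 = 6.

6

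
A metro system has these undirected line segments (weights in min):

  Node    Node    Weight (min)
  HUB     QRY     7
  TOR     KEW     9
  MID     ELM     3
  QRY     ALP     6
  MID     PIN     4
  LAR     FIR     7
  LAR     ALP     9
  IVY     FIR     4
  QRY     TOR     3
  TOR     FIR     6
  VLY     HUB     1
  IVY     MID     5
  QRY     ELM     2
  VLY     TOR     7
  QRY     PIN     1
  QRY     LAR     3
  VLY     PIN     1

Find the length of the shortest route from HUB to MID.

6 min

Running Dijkstra from HUB:
HUB: 0
VLY: 1  (via HUB)
PIN: 2  (via VLY)
QRY: 3  (via PIN)
ELM: 5  (via QRY)
TOR: 6  (via QRY)
MID: 6  (via PIN)
Shortest route: HUB → VLY → PIN → MID = 6 min.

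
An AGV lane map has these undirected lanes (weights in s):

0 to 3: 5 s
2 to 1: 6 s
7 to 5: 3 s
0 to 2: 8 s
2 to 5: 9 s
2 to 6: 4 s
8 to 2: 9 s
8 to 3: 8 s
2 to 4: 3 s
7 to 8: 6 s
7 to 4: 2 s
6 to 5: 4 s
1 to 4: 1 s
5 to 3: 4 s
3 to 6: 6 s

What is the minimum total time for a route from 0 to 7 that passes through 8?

Best 0 to 8: 0 → 3 → 8 costing 13
Shortest 8→7: 8 → 7 = 6
Total via 8: 13 + 6 = 19 s.

19 s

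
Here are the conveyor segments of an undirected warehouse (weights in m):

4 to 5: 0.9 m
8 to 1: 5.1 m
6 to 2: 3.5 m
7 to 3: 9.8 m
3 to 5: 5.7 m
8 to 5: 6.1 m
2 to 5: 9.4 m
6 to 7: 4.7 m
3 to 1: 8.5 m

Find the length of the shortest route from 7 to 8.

21.6 m

Settle nodes by increasing distance from 7:
7: 0
6: 4.7  (via 7)
2: 8.2  (via 6)
3: 9.8  (via 7)
5: 15.5  (via 3)
4: 16.4  (via 5)
1: 18.3  (via 3)
8: 21.6  (via 5)
Shortest route: 7–3–5–8 = 21.6 m.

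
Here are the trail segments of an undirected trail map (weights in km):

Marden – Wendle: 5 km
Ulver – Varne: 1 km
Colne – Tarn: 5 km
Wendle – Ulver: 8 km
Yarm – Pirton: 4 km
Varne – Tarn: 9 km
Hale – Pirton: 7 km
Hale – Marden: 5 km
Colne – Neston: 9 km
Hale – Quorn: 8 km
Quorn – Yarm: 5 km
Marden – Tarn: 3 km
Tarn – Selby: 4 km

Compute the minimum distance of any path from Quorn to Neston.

30 km

Candidate routes:
Quorn–Yarm–Pirton–Hale–Marden–Tarn–Colne–Neston: 5+4+7+5+3+5+9 = 38
Quorn–Hale–Marden–Tarn–Colne–Neston: 8+5+3+5+9 = 30
Quorn–Hale–Marden–Wendle–Ulver–Varne–Tarn–Colne–Neston: 8+5+5+8+1+9+5+9 = 50
Quorn–Yarm–Pirton–Hale–Marden–Wendle–Ulver–Varne–Tarn–Colne–Neston: 5+4+7+5+5+8+1+9+5+9 = 58
The minimum is 30 km via Quorn–Hale–Marden–Tarn–Colne–Neston.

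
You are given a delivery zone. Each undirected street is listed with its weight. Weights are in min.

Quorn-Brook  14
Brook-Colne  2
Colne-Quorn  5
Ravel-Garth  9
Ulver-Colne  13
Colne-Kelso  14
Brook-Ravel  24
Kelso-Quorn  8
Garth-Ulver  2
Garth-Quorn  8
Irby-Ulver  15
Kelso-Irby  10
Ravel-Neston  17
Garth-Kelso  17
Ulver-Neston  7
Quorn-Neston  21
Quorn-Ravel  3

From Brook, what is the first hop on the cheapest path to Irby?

Colne

Compare a few routes:
Brook → Colne → Kelso → Irby: 2+14+10 = 26
Brook → Colne → Quorn → Kelso → Irby: 2+5+8+10 = 25
Cheapest is Brook → Colne → Quorn → Kelso → Irby at 25 min.
So from Brook the first move is to Colne.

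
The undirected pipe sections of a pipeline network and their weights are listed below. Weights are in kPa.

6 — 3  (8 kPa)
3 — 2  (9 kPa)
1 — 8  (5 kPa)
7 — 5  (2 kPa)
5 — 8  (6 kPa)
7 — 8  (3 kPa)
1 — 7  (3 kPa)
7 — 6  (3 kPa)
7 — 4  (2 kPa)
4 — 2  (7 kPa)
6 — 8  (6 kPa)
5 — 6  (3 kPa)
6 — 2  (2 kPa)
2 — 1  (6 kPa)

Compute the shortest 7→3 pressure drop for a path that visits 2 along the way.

Shortest 7→2: 7–6–2 = 5
Shortest 2→3: 2–3 = 9
Total via 2: 5 + 9 = 14 kPa.

14 kPa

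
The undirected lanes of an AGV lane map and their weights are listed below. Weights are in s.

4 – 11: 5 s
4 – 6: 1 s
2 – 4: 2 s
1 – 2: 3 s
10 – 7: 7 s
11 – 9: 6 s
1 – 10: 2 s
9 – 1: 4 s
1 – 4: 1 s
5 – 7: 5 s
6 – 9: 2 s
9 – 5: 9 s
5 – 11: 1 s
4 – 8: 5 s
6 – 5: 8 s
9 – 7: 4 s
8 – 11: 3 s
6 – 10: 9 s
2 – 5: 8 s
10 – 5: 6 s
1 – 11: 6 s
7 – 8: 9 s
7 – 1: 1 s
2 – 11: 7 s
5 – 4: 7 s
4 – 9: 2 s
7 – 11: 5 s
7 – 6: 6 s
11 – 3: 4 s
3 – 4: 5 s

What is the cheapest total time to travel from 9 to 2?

4 s

Candidate routes:
9 → 6 → 4 → 2: 2+1+2 = 5
9 → 4 → 1 → 2: 2+1+3 = 6
9 → 4 → 2: 2+2 = 4
9 → 1 → 4 → 2: 4+1+2 = 7
Cheapest is 9 → 4 → 2 at 4 s.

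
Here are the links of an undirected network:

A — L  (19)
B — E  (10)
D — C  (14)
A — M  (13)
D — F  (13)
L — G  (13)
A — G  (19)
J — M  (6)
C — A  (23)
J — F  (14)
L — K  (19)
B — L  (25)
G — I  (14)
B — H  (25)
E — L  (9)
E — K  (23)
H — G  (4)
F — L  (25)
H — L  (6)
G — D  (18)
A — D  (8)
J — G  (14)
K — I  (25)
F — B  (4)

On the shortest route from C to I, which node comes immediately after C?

Compare a few routes:
C–D–A–G–I: 14+8+19+14 = 55
C–D–G–I: 14+18+14 = 46
Cheapest is C–D–G–I at 46.
So from C the first move is to D.

D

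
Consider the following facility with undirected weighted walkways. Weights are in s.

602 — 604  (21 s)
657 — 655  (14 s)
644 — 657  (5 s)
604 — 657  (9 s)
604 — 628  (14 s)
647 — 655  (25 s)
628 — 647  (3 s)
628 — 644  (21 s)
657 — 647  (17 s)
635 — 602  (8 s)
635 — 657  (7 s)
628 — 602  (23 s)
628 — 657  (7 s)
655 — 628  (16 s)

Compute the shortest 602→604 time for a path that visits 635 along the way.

Shortest 602→635: 602–635 = 8
Shortest 635→604: 635–657–604 = 16
Total via 635: 8 + 16 = 24 s.

24 s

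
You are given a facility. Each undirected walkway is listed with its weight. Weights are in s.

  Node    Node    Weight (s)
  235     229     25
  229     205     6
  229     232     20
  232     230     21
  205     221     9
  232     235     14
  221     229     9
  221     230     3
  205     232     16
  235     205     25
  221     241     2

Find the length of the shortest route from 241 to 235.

Settle nodes by increasing distance from 241:
241: 0
221: 2  (via 241)
230: 5  (via 221)
205: 11  (via 221)
229: 11  (via 221)
232: 26  (via 230)
235: 36  (via 205)
Shortest route: 241–221–205–235 = 36 s.

36 s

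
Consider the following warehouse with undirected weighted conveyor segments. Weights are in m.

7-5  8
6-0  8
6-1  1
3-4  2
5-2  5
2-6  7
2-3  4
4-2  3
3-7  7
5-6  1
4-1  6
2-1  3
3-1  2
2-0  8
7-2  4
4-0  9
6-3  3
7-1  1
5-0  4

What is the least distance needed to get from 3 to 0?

Shortest distances from 3:
3: 0
1: 2  (via 3)
4: 2  (via 3)
6: 3  (via 3)
7: 3  (via 1)
2: 4  (via 3)
5: 4  (via 6)
0: 8  (via 5)
Shortest route: 3–6–5–0 = 8 m.

8 m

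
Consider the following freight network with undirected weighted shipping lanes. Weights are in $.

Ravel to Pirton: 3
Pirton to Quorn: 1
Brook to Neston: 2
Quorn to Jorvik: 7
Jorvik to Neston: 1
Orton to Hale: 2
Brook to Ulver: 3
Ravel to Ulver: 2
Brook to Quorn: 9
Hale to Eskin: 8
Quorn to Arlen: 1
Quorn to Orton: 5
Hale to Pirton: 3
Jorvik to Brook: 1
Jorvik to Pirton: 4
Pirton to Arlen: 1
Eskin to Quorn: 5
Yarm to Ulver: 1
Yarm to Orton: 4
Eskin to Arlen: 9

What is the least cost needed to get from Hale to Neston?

Shortest distances from Hale:
Hale: 0
Orton: 2  (via Hale)
Pirton: 3  (via Hale)
Quorn: 4  (via Pirton)
Arlen: 4  (via Pirton)
Yarm: 6  (via Orton)
Ravel: 6  (via Pirton)
Ulver: 7  (via Yarm)
Jorvik: 7  (via Pirton)
Neston: 8  (via Jorvik)
Shortest route: Hale–Pirton–Jorvik–Neston = $8.

$8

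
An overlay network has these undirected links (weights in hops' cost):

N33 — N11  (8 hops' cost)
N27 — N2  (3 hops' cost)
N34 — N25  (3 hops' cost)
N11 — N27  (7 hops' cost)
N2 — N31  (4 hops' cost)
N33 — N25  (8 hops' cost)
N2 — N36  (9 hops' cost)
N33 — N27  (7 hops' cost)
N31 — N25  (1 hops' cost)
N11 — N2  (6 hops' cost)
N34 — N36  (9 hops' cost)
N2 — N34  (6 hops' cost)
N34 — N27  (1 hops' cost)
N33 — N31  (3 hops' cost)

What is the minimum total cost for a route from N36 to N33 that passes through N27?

17 hops' cost

Best N36 to N27: N36–N34–N27 costing 10
Best N27 to N33: N27–N33 costing 7
Total via N27: 10 + 7 = 17 hops' cost.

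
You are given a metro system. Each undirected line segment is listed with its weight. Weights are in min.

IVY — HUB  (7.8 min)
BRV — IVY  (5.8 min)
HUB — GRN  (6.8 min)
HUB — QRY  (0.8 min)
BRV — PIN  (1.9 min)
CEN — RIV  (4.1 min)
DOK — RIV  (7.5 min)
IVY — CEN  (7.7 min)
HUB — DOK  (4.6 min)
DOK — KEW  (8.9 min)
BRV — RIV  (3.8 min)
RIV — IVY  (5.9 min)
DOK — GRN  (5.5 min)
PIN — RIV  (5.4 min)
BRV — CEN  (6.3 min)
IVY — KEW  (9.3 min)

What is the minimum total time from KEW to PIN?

Settle nodes by increasing distance from KEW:
KEW: 0
DOK: 8.9  (via KEW)
IVY: 9.3  (via KEW)
HUB: 13.5  (via DOK)
QRY: 14.3  (via HUB)
GRN: 14.4  (via DOK)
BRV: 15.1  (via IVY)
RIV: 15.2  (via IVY)
CEN: 17  (via IVY)
PIN: 17  (via BRV)
Shortest route: KEW → IVY → BRV → PIN = 17 min.

17 min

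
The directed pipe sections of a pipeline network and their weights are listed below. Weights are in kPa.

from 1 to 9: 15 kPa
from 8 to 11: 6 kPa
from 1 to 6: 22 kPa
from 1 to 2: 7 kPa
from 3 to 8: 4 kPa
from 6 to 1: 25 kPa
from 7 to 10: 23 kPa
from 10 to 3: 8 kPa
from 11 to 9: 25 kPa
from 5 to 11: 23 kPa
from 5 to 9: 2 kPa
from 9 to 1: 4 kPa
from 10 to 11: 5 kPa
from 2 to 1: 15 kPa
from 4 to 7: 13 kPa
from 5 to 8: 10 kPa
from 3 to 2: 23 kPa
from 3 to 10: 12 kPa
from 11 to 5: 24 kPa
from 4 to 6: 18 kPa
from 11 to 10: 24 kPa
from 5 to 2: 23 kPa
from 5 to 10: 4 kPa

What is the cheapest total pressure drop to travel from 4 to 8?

Enumerating some paths:
4–7–10–11–5–8: 13+23+5+24+10 = 75
4–7–10–3–8: 13+23+8+4 = 48
Cheapest is 4–7–10–3–8 at 48 kPa.

48 kPa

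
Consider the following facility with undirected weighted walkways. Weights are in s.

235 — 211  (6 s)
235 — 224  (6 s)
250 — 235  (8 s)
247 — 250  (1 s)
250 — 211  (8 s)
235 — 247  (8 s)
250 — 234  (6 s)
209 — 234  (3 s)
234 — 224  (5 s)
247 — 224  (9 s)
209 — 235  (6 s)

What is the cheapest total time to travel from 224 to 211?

Compare a few routes:
224 → 247 → 250 → 211: 9+1+8 = 18
224 → 234 → 250 → 211: 5+6+8 = 19
224 → 235 → 211: 6+6 = 12
The minimum is 12 s via 224 → 235 → 211.

12 s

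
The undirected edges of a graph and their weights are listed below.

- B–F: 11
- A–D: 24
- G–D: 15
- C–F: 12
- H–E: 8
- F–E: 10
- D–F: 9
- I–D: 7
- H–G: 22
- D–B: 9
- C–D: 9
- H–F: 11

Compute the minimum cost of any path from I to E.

Running Dijkstra from I:
I: 0
D: 7  (via I)
B: 16  (via D)
C: 16  (via D)
F: 16  (via D)
G: 22  (via D)
E: 26  (via F)
Shortest route: I–D–F–E = 26.

26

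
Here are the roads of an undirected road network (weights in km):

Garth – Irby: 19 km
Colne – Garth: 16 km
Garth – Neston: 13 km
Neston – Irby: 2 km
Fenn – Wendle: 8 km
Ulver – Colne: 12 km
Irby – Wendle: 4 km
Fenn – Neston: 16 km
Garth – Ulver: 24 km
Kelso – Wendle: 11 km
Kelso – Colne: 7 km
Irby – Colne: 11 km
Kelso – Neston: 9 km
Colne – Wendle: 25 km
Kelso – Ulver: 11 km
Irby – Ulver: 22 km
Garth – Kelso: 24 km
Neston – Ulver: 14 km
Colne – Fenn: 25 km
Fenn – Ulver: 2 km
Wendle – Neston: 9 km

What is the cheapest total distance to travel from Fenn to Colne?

Settle nodes by increasing distance from Fenn:
Fenn: 0
Ulver: 2  (via Fenn)
Wendle: 8  (via Fenn)
Irby: 12  (via Wendle)
Kelso: 13  (via Ulver)
Colne: 14  (via Ulver)
Shortest route: Fenn–Ulver–Colne = 14 km.

14 km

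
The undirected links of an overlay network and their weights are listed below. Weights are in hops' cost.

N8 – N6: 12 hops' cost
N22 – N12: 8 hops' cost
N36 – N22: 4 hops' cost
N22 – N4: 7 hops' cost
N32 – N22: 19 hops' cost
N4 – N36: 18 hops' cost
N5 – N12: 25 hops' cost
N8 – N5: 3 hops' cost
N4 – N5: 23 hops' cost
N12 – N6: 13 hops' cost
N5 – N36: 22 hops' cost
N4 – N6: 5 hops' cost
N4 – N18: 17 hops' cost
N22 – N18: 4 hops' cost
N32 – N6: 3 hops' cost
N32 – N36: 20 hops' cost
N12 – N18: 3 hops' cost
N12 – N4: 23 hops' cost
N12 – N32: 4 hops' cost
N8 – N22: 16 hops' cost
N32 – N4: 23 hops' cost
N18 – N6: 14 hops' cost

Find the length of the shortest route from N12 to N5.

Shortest distances from N12:
N12: 0
N18: 3  (via N12)
N32: 4  (via N12)
N22: 7  (via N18)
N6: 7  (via N32)
N36: 11  (via N22)
N4: 12  (via N6)
N8: 19  (via N6)
N5: 22  (via N8)
Shortest route: N12 → N32 → N6 → N8 → N5 = 22 hops' cost.

22 hops' cost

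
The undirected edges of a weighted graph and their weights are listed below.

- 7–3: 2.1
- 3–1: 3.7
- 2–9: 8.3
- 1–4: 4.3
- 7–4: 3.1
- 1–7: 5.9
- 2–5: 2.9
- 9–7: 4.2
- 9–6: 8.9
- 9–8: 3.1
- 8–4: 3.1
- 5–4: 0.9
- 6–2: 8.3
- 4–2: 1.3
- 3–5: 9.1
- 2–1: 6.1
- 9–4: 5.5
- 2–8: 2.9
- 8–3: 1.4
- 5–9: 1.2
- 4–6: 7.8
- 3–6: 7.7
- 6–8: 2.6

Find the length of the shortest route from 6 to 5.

Compare a few routes:
6 → 8 → 2 → 4 → 5: 2.6+2.9+1.3+0.9 = 7.7
6 → 8 → 4 → 5: 2.6+3.1+0.9 = 6.6
6 → 8 → 9 → 5: 2.6+3.1+1.2 = 6.9
6 → 8 → 2 → 5: 2.6+2.9+2.9 = 8.4
The minimum is 6.6 via 6 → 8 → 4 → 5.

6.6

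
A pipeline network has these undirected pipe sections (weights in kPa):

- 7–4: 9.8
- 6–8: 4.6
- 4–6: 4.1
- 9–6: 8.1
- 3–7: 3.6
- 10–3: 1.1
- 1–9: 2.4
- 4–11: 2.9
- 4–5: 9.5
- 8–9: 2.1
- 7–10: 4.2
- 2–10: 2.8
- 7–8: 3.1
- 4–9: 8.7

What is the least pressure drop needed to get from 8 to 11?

11.6 kPa

Compare a few routes:
8–6–4–11: 4.6+4.1+2.9 = 11.6
8–9–4–11: 2.1+8.7+2.9 = 13.7
Cheapest is 8–6–4–11 at 11.6 kPa.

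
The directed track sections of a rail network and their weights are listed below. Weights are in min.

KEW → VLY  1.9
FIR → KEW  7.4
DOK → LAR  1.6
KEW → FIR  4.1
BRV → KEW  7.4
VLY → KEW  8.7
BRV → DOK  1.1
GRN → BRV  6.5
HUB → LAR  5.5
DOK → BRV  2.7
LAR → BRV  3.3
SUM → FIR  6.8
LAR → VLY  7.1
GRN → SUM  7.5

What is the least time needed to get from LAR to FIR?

Running Dijkstra from LAR:
LAR: 0
BRV: 3.3  (via LAR)
DOK: 4.4  (via BRV)
VLY: 7.1  (via LAR)
KEW: 10.7  (via BRV)
FIR: 14.8  (via KEW)
Shortest route: LAR–BRV–KEW–FIR = 14.8 min.

14.8 min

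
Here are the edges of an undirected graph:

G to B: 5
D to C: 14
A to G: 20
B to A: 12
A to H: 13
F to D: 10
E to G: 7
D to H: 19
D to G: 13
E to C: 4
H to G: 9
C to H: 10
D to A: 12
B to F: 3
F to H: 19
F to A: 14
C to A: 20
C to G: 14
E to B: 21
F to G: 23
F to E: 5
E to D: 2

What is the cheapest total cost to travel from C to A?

Enumerating some paths:
C - E - D - A: 4+2+12 = 18
C - E - F - A: 4+5+14 = 23
C - A: 20 = 20
Cheapest is C - E - D - A at 18.

18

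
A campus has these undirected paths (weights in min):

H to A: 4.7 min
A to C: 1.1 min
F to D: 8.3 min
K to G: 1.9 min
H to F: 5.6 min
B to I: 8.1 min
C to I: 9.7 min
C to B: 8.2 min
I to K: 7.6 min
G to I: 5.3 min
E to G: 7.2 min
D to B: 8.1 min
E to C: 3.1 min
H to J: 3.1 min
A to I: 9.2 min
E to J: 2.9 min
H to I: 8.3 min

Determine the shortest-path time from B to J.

14.2 min

Settle nodes by increasing distance from B:
B: 0
D: 8.1  (via B)
I: 8.1  (via B)
C: 8.2  (via B)
A: 9.3  (via C)
E: 11.3  (via C)
G: 13.4  (via I)
H: 14  (via A)
J: 14.2  (via E)
Shortest route: B → C → E → J = 14.2 min.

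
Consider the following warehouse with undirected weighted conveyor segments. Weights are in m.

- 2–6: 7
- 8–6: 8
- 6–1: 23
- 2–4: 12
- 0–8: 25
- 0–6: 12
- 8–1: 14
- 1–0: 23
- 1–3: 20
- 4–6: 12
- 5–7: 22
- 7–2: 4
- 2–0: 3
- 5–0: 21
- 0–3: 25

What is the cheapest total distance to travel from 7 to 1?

30 m

Running Dijkstra from 7:
7: 0
2: 4  (via 7)
0: 7  (via 2)
6: 11  (via 2)
4: 16  (via 2)
8: 19  (via 6)
5: 22  (via 7)
1: 30  (via 0)
Shortest route: 7 → 2 → 0 → 1 = 30 m.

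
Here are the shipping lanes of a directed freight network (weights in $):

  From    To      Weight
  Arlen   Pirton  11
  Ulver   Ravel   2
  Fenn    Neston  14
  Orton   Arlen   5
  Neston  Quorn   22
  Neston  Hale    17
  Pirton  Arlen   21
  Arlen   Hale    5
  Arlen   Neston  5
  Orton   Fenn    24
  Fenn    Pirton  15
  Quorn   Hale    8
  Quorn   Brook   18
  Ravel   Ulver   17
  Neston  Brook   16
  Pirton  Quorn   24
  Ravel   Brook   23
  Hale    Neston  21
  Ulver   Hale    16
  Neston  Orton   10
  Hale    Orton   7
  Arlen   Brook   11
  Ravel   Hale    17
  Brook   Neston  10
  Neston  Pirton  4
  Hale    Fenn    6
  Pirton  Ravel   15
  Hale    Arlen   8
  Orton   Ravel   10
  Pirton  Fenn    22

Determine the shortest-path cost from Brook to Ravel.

$29

Settle nodes by increasing distance from Brook:
Brook: 0
Neston: 10  (via Brook)
Pirton: 14  (via Neston)
Orton: 20  (via Neston)
Arlen: 25  (via Orton)
Hale: 27  (via Neston)
Ravel: 29  (via Pirton)
Shortest route: Brook–Neston–Pirton–Ravel = $29.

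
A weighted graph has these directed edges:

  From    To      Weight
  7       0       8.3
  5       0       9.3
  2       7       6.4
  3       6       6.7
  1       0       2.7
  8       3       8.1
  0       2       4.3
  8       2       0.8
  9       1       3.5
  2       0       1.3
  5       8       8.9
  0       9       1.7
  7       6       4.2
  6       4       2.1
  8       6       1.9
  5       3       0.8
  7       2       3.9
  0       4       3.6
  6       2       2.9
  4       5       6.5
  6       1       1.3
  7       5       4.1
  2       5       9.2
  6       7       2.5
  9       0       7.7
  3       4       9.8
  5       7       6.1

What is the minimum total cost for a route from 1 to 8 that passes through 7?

26.4

Best 1 to 7: 1 → 0 → 2 → 7 costing 13.4
Shortest 7→8: 7 → 5 → 8 = 13
Total via 7: 13.4 + 13 = 26.4.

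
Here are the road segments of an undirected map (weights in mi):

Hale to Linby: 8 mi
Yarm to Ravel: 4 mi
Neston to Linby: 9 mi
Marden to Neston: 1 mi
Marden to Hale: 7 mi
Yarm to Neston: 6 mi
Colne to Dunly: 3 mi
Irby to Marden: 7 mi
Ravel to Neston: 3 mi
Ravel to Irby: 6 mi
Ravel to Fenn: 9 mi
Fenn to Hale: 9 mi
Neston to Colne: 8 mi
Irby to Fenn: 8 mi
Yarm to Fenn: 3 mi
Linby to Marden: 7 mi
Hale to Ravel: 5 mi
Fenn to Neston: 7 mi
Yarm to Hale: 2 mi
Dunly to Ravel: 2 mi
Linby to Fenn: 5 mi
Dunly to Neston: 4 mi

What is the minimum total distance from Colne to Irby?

11 mi

Running Dijkstra from Colne:
Colne: 0
Dunly: 3  (via Colne)
Ravel: 5  (via Dunly)
Neston: 7  (via Dunly)
Marden: 8  (via Neston)
Yarm: 9  (via Ravel)
Hale: 10  (via Ravel)
Irby: 11  (via Ravel)
Shortest route: Colne → Dunly → Ravel → Irby = 11 mi.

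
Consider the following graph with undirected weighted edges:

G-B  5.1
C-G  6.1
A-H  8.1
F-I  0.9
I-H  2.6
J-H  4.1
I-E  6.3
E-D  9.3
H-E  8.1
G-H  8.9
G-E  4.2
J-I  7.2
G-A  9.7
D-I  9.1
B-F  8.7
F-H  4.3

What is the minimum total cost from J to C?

Running Dijkstra from J:
J: 0
H: 4.1  (via J)
I: 6.7  (via H)
F: 7.6  (via I)
A: 12.2  (via H)
E: 12.2  (via H)
G: 13  (via H)
D: 15.8  (via I)
B: 16.3  (via F)
C: 19.1  (via G)
Shortest route: J–H–G–C = 19.1.

19.1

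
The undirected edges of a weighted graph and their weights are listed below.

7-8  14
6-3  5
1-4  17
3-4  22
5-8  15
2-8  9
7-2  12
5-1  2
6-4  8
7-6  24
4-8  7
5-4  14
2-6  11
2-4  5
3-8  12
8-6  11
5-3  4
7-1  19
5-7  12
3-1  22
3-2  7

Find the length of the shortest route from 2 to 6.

11

Settle nodes by increasing distance from 2:
2: 0
4: 5  (via 2)
3: 7  (via 2)
8: 9  (via 2)
5: 11  (via 3)
6: 11  (via 2)
Shortest route: 2 → 6 = 11.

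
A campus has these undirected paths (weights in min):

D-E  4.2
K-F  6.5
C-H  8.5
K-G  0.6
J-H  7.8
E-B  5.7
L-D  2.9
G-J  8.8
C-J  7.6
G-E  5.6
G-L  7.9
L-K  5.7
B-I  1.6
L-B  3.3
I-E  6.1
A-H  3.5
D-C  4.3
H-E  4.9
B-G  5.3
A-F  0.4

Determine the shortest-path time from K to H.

Candidate routes:
K → G → B → E → H: 0.6+5.3+5.7+4.9 = 16.5
K → G → E → H: 0.6+5.6+4.9 = 11.1
K → F → A → H: 6.5+0.4+3.5 = 10.4
Cheapest is K → F → A → H at 10.4 min.

10.4 min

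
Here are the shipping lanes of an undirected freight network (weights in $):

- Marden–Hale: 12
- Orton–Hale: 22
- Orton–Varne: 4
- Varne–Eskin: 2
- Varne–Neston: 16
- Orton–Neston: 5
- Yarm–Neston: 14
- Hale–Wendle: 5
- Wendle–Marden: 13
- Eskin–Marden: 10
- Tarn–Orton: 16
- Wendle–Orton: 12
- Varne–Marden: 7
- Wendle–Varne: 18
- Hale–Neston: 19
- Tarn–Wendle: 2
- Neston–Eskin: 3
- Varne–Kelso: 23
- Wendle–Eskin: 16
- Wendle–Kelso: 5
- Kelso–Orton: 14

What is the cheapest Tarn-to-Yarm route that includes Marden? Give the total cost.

Shortest Tarn→Marden: Tarn–Wendle–Marden = 15
Best Marden to Yarm: Marden–Varne–Eskin–Neston–Yarm costing 26
Total via Marden: 15 + 26 = $41.

$41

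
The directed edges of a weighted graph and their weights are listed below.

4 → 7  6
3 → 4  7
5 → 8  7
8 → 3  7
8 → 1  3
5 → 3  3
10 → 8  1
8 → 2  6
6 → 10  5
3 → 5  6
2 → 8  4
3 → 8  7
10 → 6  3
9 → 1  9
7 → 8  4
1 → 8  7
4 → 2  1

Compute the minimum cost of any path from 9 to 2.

Candidate routes:
9–1–8–3–4–2: 9+7+7+7+1 = 31
9–1–8–2: 9+7+6 = 22
Cheapest is 9–1–8–2 at 22.

22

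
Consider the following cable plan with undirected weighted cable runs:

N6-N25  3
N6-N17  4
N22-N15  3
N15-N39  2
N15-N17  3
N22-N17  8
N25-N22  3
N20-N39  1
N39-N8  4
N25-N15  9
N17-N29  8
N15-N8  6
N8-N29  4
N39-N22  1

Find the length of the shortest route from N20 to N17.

6

Settle nodes by increasing distance from N20:
N20: 0
N39: 1  (via N20)
N22: 2  (via N39)
N15: 3  (via N39)
N25: 5  (via N22)
N8: 5  (via N39)
N17: 6  (via N15)
Shortest route: N20 → N39 → N15 → N17 = 6.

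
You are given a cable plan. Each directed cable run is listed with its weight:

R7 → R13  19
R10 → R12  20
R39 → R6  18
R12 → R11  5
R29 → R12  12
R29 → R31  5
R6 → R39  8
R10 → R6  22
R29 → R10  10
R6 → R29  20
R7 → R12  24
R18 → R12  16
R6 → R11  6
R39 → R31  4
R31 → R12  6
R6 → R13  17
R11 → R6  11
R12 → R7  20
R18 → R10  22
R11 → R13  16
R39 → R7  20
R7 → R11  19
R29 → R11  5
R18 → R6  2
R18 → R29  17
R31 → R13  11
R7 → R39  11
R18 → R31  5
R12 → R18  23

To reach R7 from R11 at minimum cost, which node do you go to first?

R6

Enumerating some paths:
R11 - R6 - R39 - R31 - R12 - R7: 11+8+4+6+20 = 49
R11 - R6 - R39 - R7: 11+8+20 = 39
Cheapest is R11 - R6 - R39 - R7 at 39.
So from R11 the first move is to R6.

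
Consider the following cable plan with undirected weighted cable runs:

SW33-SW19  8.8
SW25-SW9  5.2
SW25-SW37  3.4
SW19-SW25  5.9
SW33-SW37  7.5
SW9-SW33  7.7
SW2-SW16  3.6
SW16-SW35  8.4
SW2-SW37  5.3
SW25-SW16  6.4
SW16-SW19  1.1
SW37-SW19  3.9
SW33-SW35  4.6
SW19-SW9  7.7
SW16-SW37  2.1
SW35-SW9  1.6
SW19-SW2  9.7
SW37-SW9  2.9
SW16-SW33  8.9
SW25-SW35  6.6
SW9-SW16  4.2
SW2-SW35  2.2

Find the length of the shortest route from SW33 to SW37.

7.5

Enumerating some paths:
SW33–SW37: 7.5 = 7.5
SW33–SW35–SW9–SW37: 4.6+1.6+2.9 = 9.1
The minimum is 7.5 via SW33–SW37.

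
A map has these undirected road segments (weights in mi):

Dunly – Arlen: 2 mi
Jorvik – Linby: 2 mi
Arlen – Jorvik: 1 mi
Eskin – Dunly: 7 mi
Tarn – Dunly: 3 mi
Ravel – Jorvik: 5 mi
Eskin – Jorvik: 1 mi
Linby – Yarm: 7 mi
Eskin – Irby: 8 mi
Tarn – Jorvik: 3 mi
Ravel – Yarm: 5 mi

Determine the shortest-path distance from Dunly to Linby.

Shortest distances from Dunly:
Dunly: 0
Arlen: 2  (via Dunly)
Tarn: 3  (via Dunly)
Jorvik: 3  (via Arlen)
Eskin: 4  (via Jorvik)
Linby: 5  (via Jorvik)
Shortest route: Dunly → Arlen → Jorvik → Linby = 5 mi.

5 mi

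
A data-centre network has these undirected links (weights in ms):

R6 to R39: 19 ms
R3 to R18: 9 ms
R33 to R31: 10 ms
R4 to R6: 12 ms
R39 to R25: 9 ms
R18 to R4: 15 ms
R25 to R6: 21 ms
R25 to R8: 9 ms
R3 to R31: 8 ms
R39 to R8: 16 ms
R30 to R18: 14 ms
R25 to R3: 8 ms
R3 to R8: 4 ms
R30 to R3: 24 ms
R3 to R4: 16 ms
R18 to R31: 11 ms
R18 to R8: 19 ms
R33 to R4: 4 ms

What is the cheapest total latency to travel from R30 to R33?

Settle nodes by increasing distance from R30:
R30: 0
R18: 14  (via R30)
R3: 23  (via R18)
R31: 25  (via R18)
R8: 27  (via R3)
R4: 29  (via R18)
R25: 31  (via R3)
R33: 33  (via R4)
Shortest route: R30 → R18 → R4 → R33 = 33 ms.

33 ms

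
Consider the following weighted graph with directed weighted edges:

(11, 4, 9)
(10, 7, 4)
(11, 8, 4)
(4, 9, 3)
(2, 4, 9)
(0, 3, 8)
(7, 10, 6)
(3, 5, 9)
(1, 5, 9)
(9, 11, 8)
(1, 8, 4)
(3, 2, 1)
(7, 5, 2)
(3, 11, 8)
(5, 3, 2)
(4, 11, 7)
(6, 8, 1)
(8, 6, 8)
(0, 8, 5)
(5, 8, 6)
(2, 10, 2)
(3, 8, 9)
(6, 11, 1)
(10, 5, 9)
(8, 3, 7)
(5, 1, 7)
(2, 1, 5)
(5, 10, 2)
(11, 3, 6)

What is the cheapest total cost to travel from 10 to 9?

Enumerating some paths:
10–5–3–2–4–9: 9+2+1+9+3 = 24
10–7–5–3–2–4–9: 4+2+2+1+9+3 = 21
10–7–5–3–11–4–9: 4+2+2+8+9+3 = 28
Cheapest is 10–7–5–3–2–4–9 at 21.

21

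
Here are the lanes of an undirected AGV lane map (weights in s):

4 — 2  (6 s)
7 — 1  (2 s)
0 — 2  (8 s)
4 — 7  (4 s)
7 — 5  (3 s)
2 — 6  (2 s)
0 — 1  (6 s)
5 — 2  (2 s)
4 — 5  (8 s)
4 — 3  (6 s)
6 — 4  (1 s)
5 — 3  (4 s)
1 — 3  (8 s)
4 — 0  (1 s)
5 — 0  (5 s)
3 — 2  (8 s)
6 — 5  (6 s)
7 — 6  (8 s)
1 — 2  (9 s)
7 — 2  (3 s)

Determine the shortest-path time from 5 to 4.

Running Dijkstra from 5:
5: 0
2: 2  (via 5)
7: 3  (via 5)
3: 4  (via 5)
6: 4  (via 2)
0: 5  (via 5)
1: 5  (via 7)
4: 5  (via 6)
Shortest route: 5–2–6–4 = 5 s.

5 s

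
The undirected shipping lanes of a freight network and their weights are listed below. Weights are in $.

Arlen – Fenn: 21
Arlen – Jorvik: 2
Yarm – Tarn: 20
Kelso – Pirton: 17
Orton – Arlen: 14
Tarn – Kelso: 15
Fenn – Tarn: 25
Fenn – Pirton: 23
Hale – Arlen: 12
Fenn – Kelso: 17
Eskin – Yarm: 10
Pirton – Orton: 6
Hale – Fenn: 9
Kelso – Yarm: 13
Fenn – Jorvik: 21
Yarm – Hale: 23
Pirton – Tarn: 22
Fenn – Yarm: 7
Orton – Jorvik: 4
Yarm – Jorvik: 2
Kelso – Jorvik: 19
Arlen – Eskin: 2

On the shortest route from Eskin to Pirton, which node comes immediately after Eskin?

Enumerating some paths:
Eskin–Arlen–Jorvik–Orton–Pirton: 2+2+4+6 = 14
Eskin–Yarm–Jorvik–Orton–Pirton: 10+2+4+6 = 22
Cheapest is Eskin–Arlen–Jorvik–Orton–Pirton at $14.
So from Eskin the first move is to Arlen.

Arlen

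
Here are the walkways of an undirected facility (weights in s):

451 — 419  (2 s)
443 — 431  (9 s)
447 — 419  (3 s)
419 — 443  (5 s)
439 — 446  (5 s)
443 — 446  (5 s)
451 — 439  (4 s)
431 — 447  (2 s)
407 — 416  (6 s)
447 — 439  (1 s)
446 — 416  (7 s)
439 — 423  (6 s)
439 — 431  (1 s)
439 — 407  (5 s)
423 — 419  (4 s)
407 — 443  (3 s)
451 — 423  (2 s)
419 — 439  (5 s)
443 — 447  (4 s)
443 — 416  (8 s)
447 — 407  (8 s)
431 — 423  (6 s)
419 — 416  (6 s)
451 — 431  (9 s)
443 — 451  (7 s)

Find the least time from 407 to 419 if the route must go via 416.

Best 407 to 416: 407–416 costing 6
Best 416 to 419: 416–419 costing 6
Total via 416: 6 + 6 = 12 s.

12 s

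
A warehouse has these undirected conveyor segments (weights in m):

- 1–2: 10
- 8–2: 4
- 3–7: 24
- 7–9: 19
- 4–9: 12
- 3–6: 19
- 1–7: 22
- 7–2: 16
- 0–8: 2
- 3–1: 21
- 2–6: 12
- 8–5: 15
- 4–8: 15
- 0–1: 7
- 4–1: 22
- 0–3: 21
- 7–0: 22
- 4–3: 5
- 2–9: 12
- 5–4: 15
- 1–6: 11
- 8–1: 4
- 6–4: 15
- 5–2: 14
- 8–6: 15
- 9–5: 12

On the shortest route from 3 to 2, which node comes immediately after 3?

Compare a few routes:
3 - 0 - 8 - 2: 21+2+4 = 27
3 - 4 - 8 - 2: 5+15+4 = 24
3 - 4 - 9 - 2: 5+12+12 = 29
Cheapest is 3 - 4 - 8 - 2 at 24 m.
So from 3 the first move is to 4.

4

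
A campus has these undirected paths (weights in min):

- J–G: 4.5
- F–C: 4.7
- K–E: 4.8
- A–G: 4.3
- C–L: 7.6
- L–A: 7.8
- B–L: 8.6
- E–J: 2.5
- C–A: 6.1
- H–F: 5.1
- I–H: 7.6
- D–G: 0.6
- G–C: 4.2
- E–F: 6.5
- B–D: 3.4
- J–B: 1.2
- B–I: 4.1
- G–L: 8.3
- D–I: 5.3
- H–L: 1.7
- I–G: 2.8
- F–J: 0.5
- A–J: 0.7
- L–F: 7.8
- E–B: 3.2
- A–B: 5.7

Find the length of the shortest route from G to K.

11.8 min

Settle nodes by increasing distance from G:
G: 0
D: 0.6  (via G)
I: 2.8  (via G)
B: 4  (via D)
C: 4.2  (via G)
A: 4.3  (via G)
J: 4.5  (via G)
F: 5  (via J)
E: 7  (via J)
L: 8.3  (via G)
H: 10  (via L)
K: 11.8  (via E)
Shortest route: G–J–E–K = 11.8 min.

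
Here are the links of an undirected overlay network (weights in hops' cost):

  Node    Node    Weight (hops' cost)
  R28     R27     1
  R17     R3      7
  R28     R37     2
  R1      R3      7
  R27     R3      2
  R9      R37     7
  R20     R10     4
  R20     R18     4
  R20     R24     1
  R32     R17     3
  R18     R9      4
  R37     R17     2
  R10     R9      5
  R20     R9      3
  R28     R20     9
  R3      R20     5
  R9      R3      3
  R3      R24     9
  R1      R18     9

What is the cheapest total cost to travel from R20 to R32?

Candidate routes:
R20–R28–R37–R17–R32: 9+2+2+3 = 16
R20–R3–R17–R32: 5+7+3 = 15
R20–R9–R3–R27–R28–R37–R17–R32: 3+3+2+1+2+2+3 = 16
R20–R9–R3–R17–R32: 3+3+7+3 = 16
The minimum is 15 hops' cost via R20–R3–R17–R32.

15 hops' cost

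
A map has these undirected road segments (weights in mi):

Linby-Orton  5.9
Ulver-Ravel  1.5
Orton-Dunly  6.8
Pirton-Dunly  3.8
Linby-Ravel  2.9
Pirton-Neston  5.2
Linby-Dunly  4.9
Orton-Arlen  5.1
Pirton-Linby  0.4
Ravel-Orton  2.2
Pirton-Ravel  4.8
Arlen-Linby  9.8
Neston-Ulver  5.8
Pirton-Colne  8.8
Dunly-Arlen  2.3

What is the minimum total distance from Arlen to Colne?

14.9 mi

Settle nodes by increasing distance from Arlen:
Arlen: 0
Dunly: 2.3  (via Arlen)
Orton: 5.1  (via Arlen)
Pirton: 6.1  (via Dunly)
Linby: 6.5  (via Pirton)
Ravel: 7.3  (via Orton)
Ulver: 8.8  (via Ravel)
Neston: 11.3  (via Pirton)
Colne: 14.9  (via Pirton)
Shortest route: Arlen → Dunly → Pirton → Colne = 14.9 mi.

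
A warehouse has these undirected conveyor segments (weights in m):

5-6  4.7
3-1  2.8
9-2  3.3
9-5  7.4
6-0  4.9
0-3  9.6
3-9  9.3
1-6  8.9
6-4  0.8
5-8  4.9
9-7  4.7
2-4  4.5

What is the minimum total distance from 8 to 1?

18.5 m

Candidate routes:
8–5–6–1: 4.9+4.7+8.9 = 18.5
8–5–9–3–1: 4.9+7.4+9.3+2.8 = 24.4
The minimum is 18.5 m via 8–5–6–1.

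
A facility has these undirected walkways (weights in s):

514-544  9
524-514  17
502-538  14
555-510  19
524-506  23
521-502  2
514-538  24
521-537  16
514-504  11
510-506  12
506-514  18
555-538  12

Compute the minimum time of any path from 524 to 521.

57 s

Running Dijkstra from 524:
524: 0
514: 17  (via 524)
506: 23  (via 524)
544: 26  (via 514)
504: 28  (via 514)
510: 35  (via 506)
538: 41  (via 514)
555: 53  (via 538)
502: 55  (via 538)
521: 57  (via 502)
Shortest route: 524 → 514 → 538 → 502 → 521 = 57 s.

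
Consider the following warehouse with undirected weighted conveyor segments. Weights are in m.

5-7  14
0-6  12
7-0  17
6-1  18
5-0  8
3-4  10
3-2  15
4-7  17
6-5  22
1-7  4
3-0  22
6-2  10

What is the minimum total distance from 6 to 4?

Running Dijkstra from 6:
6: 0
2: 10  (via 6)
0: 12  (via 6)
1: 18  (via 6)
5: 20  (via 0)
7: 22  (via 1)
3: 25  (via 2)
4: 35  (via 3)
Shortest route: 6–2–3–4 = 35 m.

35 m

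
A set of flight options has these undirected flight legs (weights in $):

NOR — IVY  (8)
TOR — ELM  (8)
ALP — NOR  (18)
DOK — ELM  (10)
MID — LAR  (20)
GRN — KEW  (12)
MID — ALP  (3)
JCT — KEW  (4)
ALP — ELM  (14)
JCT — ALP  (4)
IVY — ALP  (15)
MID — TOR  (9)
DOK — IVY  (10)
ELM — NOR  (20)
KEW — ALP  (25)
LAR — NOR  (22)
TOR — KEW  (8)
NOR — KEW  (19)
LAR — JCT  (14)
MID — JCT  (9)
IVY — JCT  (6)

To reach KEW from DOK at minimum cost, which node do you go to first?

Candidate routes:
DOK - ELM - TOR - KEW: 10+8+8 = 26
DOK - IVY - JCT - KEW: 10+6+4 = 20
Cheapest is DOK - IVY - JCT - KEW at $20.
So from DOK the first move is to IVY.

IVY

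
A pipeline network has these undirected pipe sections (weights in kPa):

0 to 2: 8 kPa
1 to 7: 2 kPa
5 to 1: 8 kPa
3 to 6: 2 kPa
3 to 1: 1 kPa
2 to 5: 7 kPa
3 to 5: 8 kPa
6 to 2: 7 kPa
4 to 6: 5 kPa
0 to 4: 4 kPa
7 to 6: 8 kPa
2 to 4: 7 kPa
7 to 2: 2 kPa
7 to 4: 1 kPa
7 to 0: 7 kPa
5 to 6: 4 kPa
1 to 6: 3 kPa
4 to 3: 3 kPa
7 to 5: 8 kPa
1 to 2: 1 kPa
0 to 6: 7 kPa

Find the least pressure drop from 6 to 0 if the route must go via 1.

10 kPa

Shortest 6→1: 6–1 = 3
Shortest 1→0: 1–7–4–0 = 7
Total via 1: 3 + 7 = 10 kPa.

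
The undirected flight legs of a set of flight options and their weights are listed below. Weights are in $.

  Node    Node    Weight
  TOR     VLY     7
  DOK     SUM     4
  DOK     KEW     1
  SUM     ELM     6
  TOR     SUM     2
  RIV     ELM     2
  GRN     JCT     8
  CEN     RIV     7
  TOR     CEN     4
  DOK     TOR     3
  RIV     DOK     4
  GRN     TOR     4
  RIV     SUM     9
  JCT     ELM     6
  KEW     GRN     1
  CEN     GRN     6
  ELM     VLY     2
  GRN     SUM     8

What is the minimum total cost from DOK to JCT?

Settle nodes by increasing distance from DOK:
DOK: 0
KEW: 1  (via DOK)
GRN: 2  (via KEW)
TOR: 3  (via DOK)
RIV: 4  (via DOK)
SUM: 4  (via DOK)
ELM: 6  (via RIV)
CEN: 7  (via TOR)
VLY: 8  (via ELM)
JCT: 10  (via GRN)
Shortest route: DOK–KEW–GRN–JCT = $10.

$10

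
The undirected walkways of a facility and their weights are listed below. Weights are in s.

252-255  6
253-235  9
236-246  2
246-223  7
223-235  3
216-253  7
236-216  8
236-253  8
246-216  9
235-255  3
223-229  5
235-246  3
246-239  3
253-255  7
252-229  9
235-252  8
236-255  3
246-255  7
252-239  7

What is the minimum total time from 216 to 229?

20 s

Compare a few routes:
216 → 236 → 246 → 235 → 223 → 229: 8+2+3+3+5 = 21
216 → 246 → 235 → 223 → 229: 9+3+3+5 = 20
The minimum is 20 s via 216 → 246 → 235 → 223 → 229.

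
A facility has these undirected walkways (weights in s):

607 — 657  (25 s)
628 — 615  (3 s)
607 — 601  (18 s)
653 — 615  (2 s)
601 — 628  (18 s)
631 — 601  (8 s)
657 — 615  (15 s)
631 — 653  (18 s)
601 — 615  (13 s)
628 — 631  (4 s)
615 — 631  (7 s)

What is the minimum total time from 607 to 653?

33 s

Compare a few routes:
607 - 601 - 615 - 653: 18+13+2 = 33
607 - 601 - 631 - 615 - 653: 18+8+7+2 = 35
The minimum is 33 s via 607 - 601 - 615 - 653.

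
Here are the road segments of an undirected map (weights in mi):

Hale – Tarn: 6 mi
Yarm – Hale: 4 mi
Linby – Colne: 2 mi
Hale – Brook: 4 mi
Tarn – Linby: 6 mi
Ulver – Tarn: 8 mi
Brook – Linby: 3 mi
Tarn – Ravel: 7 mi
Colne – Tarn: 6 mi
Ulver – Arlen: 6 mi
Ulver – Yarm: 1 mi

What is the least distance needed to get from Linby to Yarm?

Candidate routes:
Linby → Tarn → Ulver → Yarm: 6+8+1 = 15
Linby → Brook → Hale → Yarm: 3+4+4 = 11
The minimum is 11 mi via Linby → Brook → Hale → Yarm.

11 mi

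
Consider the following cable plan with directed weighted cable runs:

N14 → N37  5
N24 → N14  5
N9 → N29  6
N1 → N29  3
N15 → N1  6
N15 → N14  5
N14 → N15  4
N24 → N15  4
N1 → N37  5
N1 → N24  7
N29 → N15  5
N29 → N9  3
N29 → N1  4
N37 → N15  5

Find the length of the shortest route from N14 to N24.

17

Compare a few routes:
N14 → N37 → N15 → N1 → N24: 5+5+6+7 = 23
N14 → N15 → N1 → N24: 4+6+7 = 17
Cheapest is N14 → N15 → N1 → N24 at 17.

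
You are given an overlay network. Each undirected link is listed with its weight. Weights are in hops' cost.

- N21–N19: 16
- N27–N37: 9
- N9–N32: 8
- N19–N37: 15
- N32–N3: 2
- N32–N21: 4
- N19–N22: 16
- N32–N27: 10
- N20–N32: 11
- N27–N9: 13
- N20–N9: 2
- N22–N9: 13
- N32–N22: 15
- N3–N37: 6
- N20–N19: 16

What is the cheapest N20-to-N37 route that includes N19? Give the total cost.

Best N20 to N19: N20 → N19 costing 16
Shortest N19→N37: N19 → N37 = 15
Total via N19: 16 + 15 = 31 hops' cost.

31 hops' cost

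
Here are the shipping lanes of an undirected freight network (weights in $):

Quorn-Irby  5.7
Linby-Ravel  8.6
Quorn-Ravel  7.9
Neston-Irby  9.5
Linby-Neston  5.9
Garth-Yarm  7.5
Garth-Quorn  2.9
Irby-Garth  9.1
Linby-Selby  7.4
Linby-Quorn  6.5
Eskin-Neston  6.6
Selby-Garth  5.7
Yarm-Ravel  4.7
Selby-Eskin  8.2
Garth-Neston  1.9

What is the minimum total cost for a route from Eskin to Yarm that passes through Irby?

Shortest Eskin→Irby: Eskin–Neston–Irby = 16.1
Shortest Irby→Yarm: Irby–Quorn–Garth–Yarm = 16.1
Total via Irby: 16.1 + 16.1 = $32.2.

$32.2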